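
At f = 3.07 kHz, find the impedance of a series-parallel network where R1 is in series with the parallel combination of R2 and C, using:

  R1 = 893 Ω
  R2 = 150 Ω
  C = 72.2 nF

Step 1 — Angular frequency: ω = 2π·f = 2π·3070 = 1.929e+04 rad/s.
Step 2 — Component impedances:
  R1: Z = R = 893 Ω
  R2: Z = R = 150 Ω
  C: Z = 1/(jωC) = -j/(ω·C) = 0 - j718 Ω
Step 3 — Parallel branch: R2 || C = 1/(1/R2 + 1/C) = 143.7 - j30.03 Ω.
Step 4 — Series with R1: Z_total = R1 + (R2 || C) = 1037 - j30.03 Ω = 1037∠-1.7° Ω.

Z = 1037 - j30.03 Ω = 1037∠-1.7° Ω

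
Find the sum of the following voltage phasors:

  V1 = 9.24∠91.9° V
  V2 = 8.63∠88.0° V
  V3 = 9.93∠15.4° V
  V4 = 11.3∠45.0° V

Step 1 — Convert each phasor to rectangular form:
  V1 = 9.24·(cos(91.9°) + j·sin(91.9°)) = -0.3064 + j9.235 V
  V2 = 8.63·(cos(88.0°) + j·sin(88.0°)) = 0.3012 + j8.625 V
  V3 = 9.93·(cos(15.4°) + j·sin(15.4°)) = 9.573 + j2.637 V
  V4 = 11.3·(cos(45.0°) + j·sin(45.0°)) = 7.99 + j7.99 V
Step 2 — Sum components: V_total = 17.56 + j28.49 V.
Step 3 — Convert to polar: |V_total| = 33.46 V, ∠V_total = 58.4°.

V_total = 33.46∠58.4° V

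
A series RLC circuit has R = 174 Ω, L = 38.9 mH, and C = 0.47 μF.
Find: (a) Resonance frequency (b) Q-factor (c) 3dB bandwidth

Step 1 — Resonance: ω₀ = 1/√(LC) = 1/√(0.0389·4.7e-07) = 7396 rad/s.
Step 2 — f₀ = ω₀/(2π) = 1177 Hz.
Step 3 — Series Q: Q = ω₀L/R = 7396·0.0389/174 = 1.653.
Step 4 — Bandwidth: Δω = ω₀/Q = 4473 rad/s; BW = Δω/(2π) = 711.9 Hz.

(a) f₀ = 1177 Hz  (b) Q = 1.653  (c) BW = 711.9 Hz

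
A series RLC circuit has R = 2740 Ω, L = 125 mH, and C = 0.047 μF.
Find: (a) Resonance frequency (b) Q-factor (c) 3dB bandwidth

Step 1 — Resonance: ω₀ = 1/√(LC) = 1/√(0.125·4.7e-08) = 1.305e+04 rad/s.
Step 2 — f₀ = ω₀/(2π) = 2076 Hz.
Step 3 — Series Q: Q = ω₀L/R = 1.305e+04·0.125/2740 = 0.5952.
Step 4 — Bandwidth: Δω = ω₀/Q = 2.192e+04 rad/s; BW = Δω/(2π) = 3489 Hz.

(a) f₀ = 2076 Hz  (b) Q = 0.5952  (c) BW = 3489 Hz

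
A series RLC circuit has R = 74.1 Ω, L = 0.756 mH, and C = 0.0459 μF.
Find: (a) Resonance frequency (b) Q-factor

Step 1 — Resonance condition Im(Z)=0 gives ω₀ = 1/√(LC).
Step 2 — ω₀ = 1/√(0.000756·4.59e-08) = 1.698e+05 rad/s.
Step 3 — f₀ = ω₀/(2π) = 2.702e+04 Hz.
Step 4 — Series Q: Q = ω₀L/R = 1.698e+05·0.000756/74.1 = 1.732.

(a) f₀ = 2.702e+04 Hz  (b) Q = 1.732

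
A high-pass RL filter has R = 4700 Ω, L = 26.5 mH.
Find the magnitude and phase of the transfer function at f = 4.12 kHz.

Step 1 — Angular frequency: ω = 2π·4120 = 2.589e+04 rad/s.
Step 2 — Transfer function: H(jω) = jωL/(R + jωL).
Step 3 — Numerator jωL = j·686; denominator R + jωL = 4700 + j686.
Step 4 — H = 0.02086 + j0.1429.
Step 5 — Magnitude: |H| = 0.1444 (-16.8 dB); phase: φ = 81.7°.

|H| = 0.1444 (-16.8 dB), φ = 81.7°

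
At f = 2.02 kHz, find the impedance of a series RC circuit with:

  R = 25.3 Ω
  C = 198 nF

Step 1 — Angular frequency: ω = 2π·f = 2π·2020 = 1.269e+04 rad/s.
Step 2 — Component impedances:
  R: Z = R = 25.3 Ω
  C: Z = 1/(jωC) = -j/(ω·C) = 0 - j397.9 Ω
Step 3 — Series combination: Z_total = R + C = 25.3 - j397.9 Ω = 398.7∠-86.4° Ω.

Z = 25.3 - j397.9 Ω = 398.7∠-86.4° Ω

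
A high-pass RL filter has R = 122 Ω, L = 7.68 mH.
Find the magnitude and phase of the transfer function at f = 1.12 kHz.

Step 1 — Angular frequency: ω = 2π·1120 = 7037 rad/s.
Step 2 — Transfer function: H(jω) = jωL/(R + jωL).
Step 3 — Numerator jωL = j·54.05; denominator R + jωL = 122 + j54.05.
Step 4 — H = 0.1641 + j0.3703.
Step 5 — Magnitude: |H| = 0.405 (-7.9 dB); phase: φ = 66.1°.

|H| = 0.405 (-7.9 dB), φ = 66.1°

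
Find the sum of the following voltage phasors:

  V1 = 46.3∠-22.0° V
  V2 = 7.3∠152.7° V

Step 1 — Convert each phasor to rectangular form:
  V1 = 46.3·(cos(-22.0°) + j·sin(-22.0°)) = 42.93 - j17.34 V
  V2 = 7.3·(cos(152.7°) + j·sin(152.7°)) = -6.487 + j3.348 V
Step 2 — Sum components: V_total = 36.44 - j14 V.
Step 3 — Convert to polar: |V_total| = 39.04 V, ∠V_total = -21.0°.

V_total = 39.04∠-21.0° V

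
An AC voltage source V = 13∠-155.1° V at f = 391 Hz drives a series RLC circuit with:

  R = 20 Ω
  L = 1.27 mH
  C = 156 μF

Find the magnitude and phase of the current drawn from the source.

Step 1 — Angular frequency: ω = 2π·f = 2π·391 = 2457 rad/s.
Step 2 — Component impedances:
  R: Z = R = 20 Ω
  L: Z = jωL = j·2457·0.00127 = 0 + j3.12 Ω
  C: Z = 1/(jωC) = -j/(ω·C) = 0 - j2.609 Ω
Step 3 — Series combination: Z_total = R + L + C = 20 + j0.5108 Ω = 20.01∠1.5° Ω.
Step 4 — Source phasor: V = 13∠-155.1° V = -11.79 - j5.473 V.
Step 5 — Ohm's law: I = V / Z_total = (-11.79 - j5.473) / (20 + j0.5108) = -0.5962 - j0.2584 A.
Step 6 — Convert to polar: |I| = 0.6498 A, ∠I = -156.6°.

I = 0.6498∠-156.6° A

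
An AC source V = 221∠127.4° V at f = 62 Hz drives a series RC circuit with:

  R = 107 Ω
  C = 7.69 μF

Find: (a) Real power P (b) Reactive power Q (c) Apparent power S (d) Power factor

Step 1 — Angular frequency: ω = 2π·f = 2π·62 = 389.6 rad/s.
Step 2 — Component impedances:
  R: Z = R = 107 Ω
  C: Z = 1/(jωC) = -j/(ω·C) = 0 - j333.8 Ω
Step 3 — Series combination: Z_total = R + C = 107 - j333.8 Ω = 350.5∠-72.2° Ω.
Step 4 — Source phasor: V = 221∠127.4° V = -134.2 + j175.6 V.
Step 5 — Current: I = V / Z = -0.5938 - j0.2118 A = 0.6305∠-160.4° A.
Step 6 — Complex power: S = V·I* = 42.53 - j132.7 VA.
Step 7 — Real power: P = Re(S) = 42.53 W.
Step 8 — Reactive power: Q = Im(S) = -132.7 VAR.
Step 9 — Apparent power: |S| = 139.3 VA.
Step 10 — Power factor: PF = P/|S| = 0.3052 (leading).

(a) P = 42.53 W  (b) Q = -132.7 VAR  (c) S = 139.3 VA  (d) PF = 0.3052 (leading)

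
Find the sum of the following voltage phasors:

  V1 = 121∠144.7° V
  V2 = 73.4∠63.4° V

Step 1 — Convert each phasor to rectangular form:
  V1 = 121·(cos(144.7°) + j·sin(144.7°)) = -98.75 + j69.92 V
  V2 = 73.4·(cos(63.4°) + j·sin(63.4°)) = 32.87 + j65.63 V
Step 2 — Sum components: V_total = -65.89 + j135.6 V.
Step 3 — Convert to polar: |V_total| = 150.7 V, ∠V_total = 115.9°.

V_total = 150.7∠115.9° V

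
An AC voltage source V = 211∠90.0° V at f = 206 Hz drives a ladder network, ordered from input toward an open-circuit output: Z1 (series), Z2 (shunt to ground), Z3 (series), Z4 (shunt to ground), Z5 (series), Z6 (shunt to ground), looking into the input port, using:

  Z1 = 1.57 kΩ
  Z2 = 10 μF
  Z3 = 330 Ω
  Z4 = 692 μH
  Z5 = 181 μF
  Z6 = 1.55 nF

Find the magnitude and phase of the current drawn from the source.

Step 1 — Angular frequency: ω = 2π·f = 2π·206 = 1294 rad/s.
Step 2 — Component impedances:
  Z1: Z = R = 1570 Ω
  Z2: Z = 1/(jωC) = -j/(ω·C) = 0 - j77.26 Ω
  Z3: Z = R = 330 Ω
  Z4: Z = jωL = j·1294·0.000692 = 0 + j0.8957 Ω
  Z5: Z = 1/(jωC) = -j/(ω·C) = 0 - j4.268 Ω
  Z6: Z = 1/(jωC) = -j/(ω·C) = 0 - j4.984e+05 Ω
Step 3 — Ladder network (open output): work backward from the far end, alternating series and parallel combinations. Z_in = 1587 - j73.29 Ω = 1589∠-2.6° Ω.
Step 4 — Source phasor: V = 211∠90.0° V = 0 + j211 V.
Step 5 — Ohm's law: I = V / Z_total = (0 + j211) / (1587 - j73.29) = -0.006125 + j0.1327 A.
Step 6 — Convert to polar: |I| = 0.1328 A, ∠I = 92.6°.

I = 0.1328∠92.6° A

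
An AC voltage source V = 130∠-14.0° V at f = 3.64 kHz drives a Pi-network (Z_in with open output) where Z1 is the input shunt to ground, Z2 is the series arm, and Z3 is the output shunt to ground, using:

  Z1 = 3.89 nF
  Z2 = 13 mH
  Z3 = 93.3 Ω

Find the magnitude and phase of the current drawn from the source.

Step 1 — Angular frequency: ω = 2π·f = 2π·3640 = 2.287e+04 rad/s.
Step 2 — Component impedances:
  Z1: Z = 1/(jωC) = -j/(ω·C) = 0 - j1.124e+04 Ω
  Z2: Z = jωL = j·2.287e+04·0.013 = 0 + j297.3 Ω
  Z3: Z = R = 93.3 Ω
Step 3 — With open output, the series arm Z2 and the output shunt Z3 appear in series to ground: Z2 + Z3 = 93.3 + j297.3 Ω.
Step 4 — Parallel with input shunt Z1: Z_in = Z1 || (Z2 + Z3) = 98.43 + j304.6 Ω = 320.1∠72.1° Ω.
Step 5 — Source phasor: V = 130∠-14.0° V = 126.1 - j31.45 V.
Step 6 — Ohm's law: I = V / Z_total = (126.1 - j31.45) / (98.43 + j304.6) = 0.0277 - j0.4052 A.
Step 7 — Convert to polar: |I| = 0.4062 A, ∠I = -86.1°.

I = 0.4062∠-86.1° A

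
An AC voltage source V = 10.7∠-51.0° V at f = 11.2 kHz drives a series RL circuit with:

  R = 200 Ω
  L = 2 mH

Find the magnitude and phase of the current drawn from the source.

Step 1 — Angular frequency: ω = 2π·f = 2π·1.12e+04 = 7.037e+04 rad/s.
Step 2 — Component impedances:
  R: Z = R = 200 Ω
  L: Z = jωL = j·7.037e+04·0.002 = 0 + j140.7 Ω
Step 3 — Series combination: Z_total = R + L = 200 + j140.7 Ω = 244.6∠35.1° Ω.
Step 4 — Source phasor: V = 10.7∠-51.0° V = 6.734 - j8.315 V.
Step 5 — Ohm's law: I = V / Z_total = (6.734 - j8.315) / (200 + j140.7) = 0.002949 - j0.04365 A.
Step 6 — Convert to polar: |I| = 0.04375 A, ∠I = -86.1°.

I = 0.04375∠-86.1° A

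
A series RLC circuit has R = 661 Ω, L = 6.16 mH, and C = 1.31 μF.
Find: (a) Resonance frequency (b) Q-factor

Step 1 — Resonance condition Im(Z)=0 gives ω₀ = 1/√(LC).
Step 2 — ω₀ = 1/√(0.00616·1.31e-06) = 1.113e+04 rad/s.
Step 3 — f₀ = ω₀/(2π) = 1772 Hz.
Step 4 — Series Q: Q = ω₀L/R = 1.113e+04·0.00616/661 = 0.1037.

(a) f₀ = 1772 Hz  (b) Q = 0.1037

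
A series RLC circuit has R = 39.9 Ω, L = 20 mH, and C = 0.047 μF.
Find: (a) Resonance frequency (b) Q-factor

Step 1 — Resonance condition Im(Z)=0 gives ω₀ = 1/√(LC).
Step 2 — ω₀ = 1/√(0.02·4.7e-08) = 3.262e+04 rad/s.
Step 3 — f₀ = ω₀/(2π) = 5191 Hz.
Step 4 — Series Q: Q = ω₀L/R = 3.262e+04·0.02/39.9 = 16.35.

(a) f₀ = 5191 Hz  (b) Q = 16.35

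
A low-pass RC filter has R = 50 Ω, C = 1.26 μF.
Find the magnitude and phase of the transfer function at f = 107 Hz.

Step 1 — Angular frequency: ω = 2π·107 = 672.3 rad/s.
Step 2 — Transfer function: H(jω) = 1/(1 + jωRC).
Step 3 — Denominator: 1 + jωRC = 1 + j·672.3·50·1.26e-06 = 1 + j0.04235.
Step 4 — H = 0.9982 - j0.04228.
Step 5 — Magnitude: |H| = 0.9991 (-0.0 dB); phase: φ = -2.4°.

|H| = 0.9991 (-0.0 dB), φ = -2.4°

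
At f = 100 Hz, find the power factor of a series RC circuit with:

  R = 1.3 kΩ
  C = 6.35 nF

Step 1 — Angular frequency: ω = 2π·f = 2π·100 = 628.3 rad/s.
Step 2 — Component impedances:
  R: Z = R = 1300 Ω
  C: Z = 1/(jωC) = -j/(ω·C) = 0 - j2.506e+05 Ω
Step 3 — Series combination: Z_total = R + C = 1300 - j2.506e+05 Ω = 2.506e+05∠-89.7° Ω.
Step 4 — Power factor: PF = cos(φ) = Re(Z)/|Z| = 1300/2.5064e+05 = 0.005187.
Step 5 — Type: Im(Z) = -2.506e+05 ⇒ leading (phase φ = -89.7°).

PF = 0.005187 (leading, φ = -89.7°)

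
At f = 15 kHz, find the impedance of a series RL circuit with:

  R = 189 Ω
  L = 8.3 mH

Step 1 — Angular frequency: ω = 2π·f = 2π·1.5e+04 = 9.425e+04 rad/s.
Step 2 — Component impedances:
  R: Z = R = 189 Ω
  L: Z = jωL = j·9.425e+04·0.0083 = 0 + j782.3 Ω
Step 3 — Series combination: Z_total = R + L = 189 + j782.3 Ω = 804.8∠76.4° Ω.

Z = 189 + j782.3 Ω = 804.8∠76.4° Ω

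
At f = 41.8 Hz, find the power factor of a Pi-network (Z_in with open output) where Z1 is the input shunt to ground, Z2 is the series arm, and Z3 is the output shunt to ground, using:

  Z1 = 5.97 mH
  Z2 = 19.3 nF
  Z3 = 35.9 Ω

Step 1 — Angular frequency: ω = 2π·f = 2π·41.8 = 262.6 rad/s.
Step 2 — Component impedances:
  Z1: Z = jωL = j·262.6·0.00597 = 0 + j1.568 Ω
  Z2: Z = 1/(jωC) = -j/(ω·C) = 0 - j1.973e+05 Ω
  Z3: Z = R = 35.9 Ω
Step 3 — With open output, the series arm Z2 and the output shunt Z3 appear in series to ground: Z2 + Z3 = 35.9 - j1.973e+05 Ω.
Step 4 — Parallel with input shunt Z1: Z_in = Z1 || (Z2 + Z3) = 2.268e-09 + j1.568 Ω = 1.568∠90.0° Ω.
Step 5 — Power factor: PF = cos(φ) = Re(Z)/|Z| = 2.268e-09/1.568 = 1.446e-09.
Step 6 — Type: Im(Z) = 1.568 ⇒ lagging (phase φ = 90.0°).

PF = 1.446e-09 (lagging, φ = 90.0°)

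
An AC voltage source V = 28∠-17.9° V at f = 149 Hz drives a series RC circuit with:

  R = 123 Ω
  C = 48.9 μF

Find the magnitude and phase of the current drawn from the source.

Step 1 — Angular frequency: ω = 2π·f = 2π·149 = 936.2 rad/s.
Step 2 — Component impedances:
  R: Z = R = 123 Ω
  C: Z = 1/(jωC) = -j/(ω·C) = 0 - j21.84 Ω
Step 3 — Series combination: Z_total = R + C = 123 - j21.84 Ω = 124.9∠-10.1° Ω.
Step 4 — Source phasor: V = 28∠-17.9° V = 26.64 - j8.606 V.
Step 5 — Ohm's law: I = V / Z_total = (26.64 - j8.606) / (123 - j21.84) = 0.222 - j0.03053 A.
Step 6 — Convert to polar: |I| = 0.2241 A, ∠I = -7.8°.

I = 0.2241∠-7.8° A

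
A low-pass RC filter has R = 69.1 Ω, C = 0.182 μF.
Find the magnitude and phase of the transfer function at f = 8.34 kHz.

Step 1 — Angular frequency: ω = 2π·8340 = 5.24e+04 rad/s.
Step 2 — Transfer function: H(jω) = 1/(1 + jωRC).
Step 3 — Denominator: 1 + jωRC = 1 + j·5.24e+04·69.1·1.82e-07 = 1 + j0.659.
Step 4 — H = 0.6972 - j0.4595.
Step 5 — Magnitude: |H| = 0.835 (-1.6 dB); phase: φ = -33.4°.

|H| = 0.835 (-1.6 dB), φ = -33.4°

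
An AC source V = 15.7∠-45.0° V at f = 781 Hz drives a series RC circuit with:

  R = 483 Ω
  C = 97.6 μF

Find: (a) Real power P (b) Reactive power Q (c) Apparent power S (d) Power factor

Step 1 — Angular frequency: ω = 2π·f = 2π·781 = 4907 rad/s.
Step 2 — Component impedances:
  R: Z = R = 483 Ω
  C: Z = 1/(jωC) = -j/(ω·C) = 0 - j2.088 Ω
Step 3 — Series combination: Z_total = R + C = 483 - j2.088 Ω = 483∠-0.2° Ω.
Step 4 — Source phasor: V = 15.7∠-45.0° V = 11.1 - j11.1 V.
Step 5 — Current: I = V / Z = 0.02308 - j0.02288 A = 0.0325∠-44.8° A.
Step 6 — Complex power: S = V·I* = 0.5103 - j0.002206 VA.
Step 7 — Real power: P = Re(S) = 0.5103 W.
Step 8 — Reactive power: Q = Im(S) = -0.002206 VAR.
Step 9 — Apparent power: |S| = 0.5103 VA.
Step 10 — Power factor: PF = P/|S| = 1 (leading).

(a) P = 0.5103 W  (b) Q = -0.002206 VAR  (c) S = 0.5103 VA  (d) PF = 1 (leading)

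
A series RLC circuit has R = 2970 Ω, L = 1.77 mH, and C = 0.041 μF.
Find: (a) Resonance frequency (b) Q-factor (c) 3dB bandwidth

Step 1 — Resonance condition Im(Z)=0 gives ω₀ = 1/√(LC).
Step 2 — ω₀ = 1/√(0.00177·4.1e-08) = 1.174e+05 rad/s.
Step 3 — f₀ = ω₀/(2π) = 1.868e+04 Hz.
Step 4 — Series Q: Q = ω₀L/R = 1.174e+05·0.00177/2970 = 0.06996.
Step 5 — 3dB bandwidth: Δω = ω₀/Q = 1.678e+06 rad/s; BW = Δω/(2π) = 2.671e+05 Hz.

(a) f₀ = 1.868e+04 Hz  (b) Q = 0.06996  (c) BW = 2.671e+05 Hz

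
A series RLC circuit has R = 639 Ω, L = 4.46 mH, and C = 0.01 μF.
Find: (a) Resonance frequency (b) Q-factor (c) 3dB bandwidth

Step 1 — Resonance: ω₀ = 1/√(LC) = 1/√(0.00446·1e-08) = 1.497e+05 rad/s.
Step 2 — f₀ = ω₀/(2π) = 2.383e+04 Hz.
Step 3 — Series Q: Q = ω₀L/R = 1.497e+05·0.00446/639 = 1.045.
Step 4 — Bandwidth: Δω = ω₀/Q = 1.433e+05 rad/s; BW = Δω/(2π) = 2.28e+04 Hz.

(a) f₀ = 2.383e+04 Hz  (b) Q = 1.045  (c) BW = 2.28e+04 Hz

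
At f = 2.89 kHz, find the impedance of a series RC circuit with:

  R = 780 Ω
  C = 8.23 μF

Step 1 — Angular frequency: ω = 2π·f = 2π·2890 = 1.816e+04 rad/s.
Step 2 — Component impedances:
  R: Z = R = 780 Ω
  C: Z = 1/(jωC) = -j/(ω·C) = 0 - j6.691 Ω
Step 3 — Series combination: Z_total = R + C = 780 - j6.691 Ω = 780∠-0.5° Ω.

Z = 780 - j6.691 Ω = 780∠-0.5° Ω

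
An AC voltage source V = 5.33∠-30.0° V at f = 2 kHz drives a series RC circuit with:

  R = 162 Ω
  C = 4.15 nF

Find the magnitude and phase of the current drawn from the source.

Step 1 — Angular frequency: ω = 2π·f = 2π·2000 = 1.257e+04 rad/s.
Step 2 — Component impedances:
  R: Z = R = 162 Ω
  C: Z = 1/(jωC) = -j/(ω·C) = 0 - j1.918e+04 Ω
Step 3 — Series combination: Z_total = R + C = 162 - j1.918e+04 Ω = 1.918e+04∠-89.5° Ω.
Step 4 — Source phasor: V = 5.33∠-30.0° V = 4.616 - j2.665 V.
Step 5 — Ohm's law: I = V / Z_total = (4.616 - j2.665) / (162 - j1.918e+04) = 0.000141 + j0.0002395 A.
Step 6 — Convert to polar: |I| = 0.000278 A, ∠I = 59.5°.

I = 0.000278∠59.5° A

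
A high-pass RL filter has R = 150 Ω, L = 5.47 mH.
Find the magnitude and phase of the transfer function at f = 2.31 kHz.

Step 1 — Angular frequency: ω = 2π·2310 = 1.451e+04 rad/s.
Step 2 — Transfer function: H(jω) = jωL/(R + jωL).
Step 3 — Numerator jωL = j·79.39; denominator R + jωL = 150 + j79.39.
Step 4 — H = 0.2188 + j0.4135.
Step 5 — Magnitude: |H| = 0.4678 (-6.6 dB); phase: φ = 62.1°.

|H| = 0.4678 (-6.6 dB), φ = 62.1°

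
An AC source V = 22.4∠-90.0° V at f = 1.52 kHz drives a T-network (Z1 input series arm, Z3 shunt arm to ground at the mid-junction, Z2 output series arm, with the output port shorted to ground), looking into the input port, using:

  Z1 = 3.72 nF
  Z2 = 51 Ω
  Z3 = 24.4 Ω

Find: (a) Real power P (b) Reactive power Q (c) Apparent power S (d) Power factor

Step 1 — Angular frequency: ω = 2π·f = 2π·1520 = 9550 rad/s.
Step 2 — Component impedances:
  Z1: Z = 1/(jωC) = -j/(ω·C) = 0 - j2.815e+04 Ω
  Z2: Z = R = 51 Ω
  Z3: Z = R = 24.4 Ω
Step 3 — With the output port shorted to ground, the output series arm Z2 runs from the junction to ground; the shunt arm Z3 also runs from the junction to ground. They appear in parallel: Z3 || Z2 = 16.5 Ω.
Step 4 — Series with input arm Z1: Z_in = Z1 + (Z3 || Z2) = 16.5 - j2.815e+04 Ω = 2.815e+04∠-90.0° Ω.
Step 5 — Source phasor: V = 22.4∠-90.0° V = 0 - j22.4 V.
Step 6 — Current: I = V / Z = 0.0007958 - j4.666e-07 A = 0.0007958∠-0.0° A.
Step 7 — Complex power: S = V·I* = 1.045e-05 - j0.01783 VA.
Step 8 — Real power: P = Re(S) = 1.045e-05 W.
Step 9 — Reactive power: Q = Im(S) = -0.01783 VAR.
Step 10 — Apparent power: |S| = 0.01783 VA.
Step 11 — Power factor: PF = P/|S| = 0.0005863 (leading).

(a) P = 1.045e-05 W  (b) Q = -0.01783 VAR  (c) S = 0.01783 VA  (d) PF = 0.0005863 (leading)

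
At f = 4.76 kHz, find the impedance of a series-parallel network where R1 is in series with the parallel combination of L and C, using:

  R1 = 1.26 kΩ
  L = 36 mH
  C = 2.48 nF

Step 1 — Angular frequency: ω = 2π·f = 2π·4760 = 2.991e+04 rad/s.
Step 2 — Component impedances:
  R1: Z = R = 1260 Ω
  L: Z = jωL = j·2.991e+04·0.036 = 0 + j1077 Ω
  C: Z = 1/(jωC) = -j/(ω·C) = 0 - j1.348e+04 Ω
Step 3 — Parallel branch: L || C = 1/(1/L + 1/C) = 0 + j1170 Ω.
Step 4 — Series with R1: Z_total = R1 + (L || C) = 1260 + j1170 Ω = 1720∠42.9° Ω.

Z = 1260 + j1170 Ω = 1720∠42.9° Ω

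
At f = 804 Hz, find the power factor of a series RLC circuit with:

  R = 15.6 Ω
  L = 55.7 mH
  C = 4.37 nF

Step 1 — Angular frequency: ω = 2π·f = 2π·804 = 5052 rad/s.
Step 2 — Component impedances:
  R: Z = R = 15.6 Ω
  L: Z = jωL = j·5052·0.0557 = 0 + j281.4 Ω
  C: Z = 1/(jωC) = -j/(ω·C) = 0 - j4.53e+04 Ω
Step 3 — Series combination: Z_total = R + L + C = 15.6 - j4.502e+04 Ω = 4.502e+04∠-90.0° Ω.
Step 4 — Power factor: PF = cos(φ) = Re(Z)/|Z| = 15.6/4.502e+04 = 0.0003465.
Step 5 — Type: Im(Z) = -4.502e+04 ⇒ leading (phase φ = -90.0°).

PF = 0.0003465 (leading, φ = -90.0°)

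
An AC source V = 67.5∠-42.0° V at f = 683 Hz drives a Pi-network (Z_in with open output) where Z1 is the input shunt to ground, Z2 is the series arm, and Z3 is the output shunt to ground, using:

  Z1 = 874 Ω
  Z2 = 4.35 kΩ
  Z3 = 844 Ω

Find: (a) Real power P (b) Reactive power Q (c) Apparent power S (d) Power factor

Step 1 — Angular frequency: ω = 2π·f = 2π·683 = 4291 rad/s.
Step 2 — Component impedances:
  Z1: Z = R = 874 Ω
  Z2: Z = R = 4350 Ω
  Z3: Z = R = 844 Ω
Step 3 — With open output, the series arm Z2 and the output shunt Z3 appear in series to ground: Z2 + Z3 = 5194 Ω.
Step 4 — Parallel with input shunt Z1: Z_in = Z1 || (Z2 + Z3) = 748.1 Ω = 748.1∠0.0° Ω.
Step 5 — Source phasor: V = 67.5∠-42.0° V = 50.16 - j45.17 V.
Step 6 — Current: I = V / Z = 0.06705 - j0.06037 A = 0.09023∠-42.0° A.
Step 7 — Complex power: S = V·I* = 6.09 VA.
Step 8 — Real power: P = Re(S) = 6.09 W.
Step 9 — Reactive power: Q = Im(S) = 0 VAR.
Step 10 — Apparent power: |S| = 6.09 VA.
Step 11 — Power factor: PF = P/|S| = 1 (unity).

(a) P = 6.09 W  (b) Q = 0 VAR  (c) S = 6.09 VA  (d) PF = 1 (unity)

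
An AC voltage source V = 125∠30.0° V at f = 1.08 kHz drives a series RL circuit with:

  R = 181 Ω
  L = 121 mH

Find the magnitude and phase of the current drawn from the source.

Step 1 — Angular frequency: ω = 2π·f = 2π·1080 = 6786 rad/s.
Step 2 — Component impedances:
  R: Z = R = 181 Ω
  L: Z = jωL = j·6786·0.121 = 0 + j821.1 Ω
Step 3 — Series combination: Z_total = R + L = 181 + j821.1 Ω = 840.8∠77.6° Ω.
Step 4 — Source phasor: V = 125∠30.0° V = 108.3 + j62.5 V.
Step 5 — Ohm's law: I = V / Z_total = (108.3 + j62.5) / (181 + j821.1) = 0.1003 - j0.1097 A.
Step 6 — Convert to polar: |I| = 0.1487 A, ∠I = -47.6°.

I = 0.1487∠-47.6° A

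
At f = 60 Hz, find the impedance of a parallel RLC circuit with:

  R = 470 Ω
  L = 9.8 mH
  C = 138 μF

Step 1 — Angular frequency: ω = 2π·f = 2π·60 = 377 rad/s.
Step 2 — Component impedances:
  R: Z = R = 470 Ω
  L: Z = jωL = j·377·0.0098 = 0 + j3.695 Ω
  C: Z = 1/(jωC) = -j/(ω·C) = 0 - j19.22 Ω
Step 3 — Parallel combination: 1/Z_total = 1/R + 1/L + 1/C; Z_total = 0.0445 + j4.573 Ω = 4.573∠89.4° Ω.

Z = 0.0445 + j4.573 Ω = 4.573∠89.4° Ω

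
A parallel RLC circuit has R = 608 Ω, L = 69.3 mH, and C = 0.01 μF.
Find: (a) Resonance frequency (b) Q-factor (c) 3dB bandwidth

Step 1 — Resonance: ω₀ = 1/√(LC) = 1/√(0.0693·1e-08) = 3.799e+04 rad/s.
Step 2 — f₀ = ω₀/(2π) = 6046 Hz.
Step 3 — Parallel Q: Q = R/(ω₀L) = 608/(3.799e+04·0.0693) = 0.231.
Step 4 — Bandwidth: Δω = ω₀/Q = 1.645e+05 rad/s; BW = Δω/(2π) = 2.618e+04 Hz.

(a) f₀ = 6046 Hz  (b) Q = 0.231  (c) BW = 2.618e+04 Hz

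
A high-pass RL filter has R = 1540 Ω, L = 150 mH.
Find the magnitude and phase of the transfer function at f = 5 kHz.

Step 1 — Angular frequency: ω = 2π·5000 = 3.142e+04 rad/s.
Step 2 — Transfer function: H(jω) = jωL/(R + jωL).
Step 3 — Numerator jωL = j·4712; denominator R + jωL = 1540 + j4712.
Step 4 — H = 0.9035 + j0.2953.
Step 5 — Magnitude: |H| = 0.9505 (-0.4 dB); phase: φ = 18.1°.

|H| = 0.9505 (-0.4 dB), φ = 18.1°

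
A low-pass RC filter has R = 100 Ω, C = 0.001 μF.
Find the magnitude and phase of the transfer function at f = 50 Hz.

Step 1 — Angular frequency: ω = 2π·50 = 314.2 rad/s.
Step 2 — Transfer function: H(jω) = 1/(1 + jωRC).
Step 3 — Denominator: 1 + jωRC = 1 + j·314.2·100·1e-09 = 1 + j3.142e-05.
Step 4 — H = 1 - j3.142e-05.
Step 5 — Magnitude: |H| = 1 (-0.0 dB); phase: φ = -0.0°.

|H| = 1 (-0.0 dB), φ = -0.0°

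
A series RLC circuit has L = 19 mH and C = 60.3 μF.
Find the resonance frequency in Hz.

Step 1 — Resonance condition Im(Z)=0 gives ω₀ = 1/√(LC).
Step 2 — ω₀ = 1/√(0.019·6.03e-05) = 934.3 rad/s.
Step 3 — f₀ = ω₀/(2π) = 148.7 Hz.

f₀ = 148.7 Hz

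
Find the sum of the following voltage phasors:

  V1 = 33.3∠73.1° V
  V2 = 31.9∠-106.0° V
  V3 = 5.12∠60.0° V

Step 1 — Convert each phasor to rectangular form:
  V1 = 33.3·(cos(73.1°) + j·sin(73.1°)) = 9.68 + j31.86 V
  V2 = 31.9·(cos(-106.0°) + j·sin(-106.0°)) = -8.793 - j30.66 V
  V3 = 5.12·(cos(60.0°) + j·sin(60.0°)) = 2.56 + j4.434 V
Step 2 — Sum components: V_total = 3.448 + j5.632 V.
Step 3 — Convert to polar: |V_total| = 6.603 V, ∠V_total = 58.5°.

V_total = 6.603∠58.5° V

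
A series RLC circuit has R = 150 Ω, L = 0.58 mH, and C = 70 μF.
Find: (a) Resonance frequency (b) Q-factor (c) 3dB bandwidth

Step 1 — Resonance condition Im(Z)=0 gives ω₀ = 1/√(LC).
Step 2 — ω₀ = 1/√(0.00058·7e-05) = 4963 rad/s.
Step 3 — f₀ = ω₀/(2π) = 789.9 Hz.
Step 4 — Series Q: Q = ω₀L/R = 4963·0.00058/150 = 0.01919.
Step 5 — 3dB bandwidth: Δω = ω₀/Q = 2.586e+05 rad/s; BW = Δω/(2π) = 4.116e+04 Hz.

(a) f₀ = 789.9 Hz  (b) Q = 0.01919  (c) BW = 4.116e+04 Hz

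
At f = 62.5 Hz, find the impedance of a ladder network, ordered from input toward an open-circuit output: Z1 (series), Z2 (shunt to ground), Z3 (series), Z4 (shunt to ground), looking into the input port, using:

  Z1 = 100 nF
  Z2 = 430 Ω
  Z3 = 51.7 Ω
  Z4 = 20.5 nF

Step 1 — Angular frequency: ω = 2π·f = 2π·62.5 = 392.7 rad/s.
Step 2 — Component impedances:
  Z1: Z = 1/(jωC) = -j/(ω·C) = 0 - j2.546e+04 Ω
  Z2: Z = R = 430 Ω
  Z3: Z = R = 51.7 Ω
  Z4: Z = 1/(jωC) = -j/(ω·C) = 0 - j1.242e+05 Ω
Step 3 — Ladder network (open output): work backward from the far end, alternating series and parallel combinations. Z_in = 430 - j2.547e+04 Ω = 2.547e+04∠-89.0° Ω.

Z = 430 - j2.547e+04 Ω = 2.547e+04∠-89.0° Ω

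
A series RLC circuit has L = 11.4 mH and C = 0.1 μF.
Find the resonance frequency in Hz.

Step 1 — Resonance condition Im(Z)=0 gives ω₀ = 1/√(LC).
Step 2 — ω₀ = 1/√(0.0114·1e-07) = 2.962e+04 rad/s.
Step 3 — f₀ = ω₀/(2π) = 4714 Hz.

f₀ = 4714 Hz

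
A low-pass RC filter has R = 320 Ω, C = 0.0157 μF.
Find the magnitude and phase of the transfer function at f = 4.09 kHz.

Step 1 — Angular frequency: ω = 2π·4090 = 2.57e+04 rad/s.
Step 2 — Transfer function: H(jω) = 1/(1 + jωRC).
Step 3 — Denominator: 1 + jωRC = 1 + j·2.57e+04·320·1.57e-08 = 1 + j0.1291.
Step 4 — H = 0.9836 - j0.127.
Step 5 — Magnitude: |H| = 0.9918 (-0.1 dB); phase: φ = -7.4°.

|H| = 0.9918 (-0.1 dB), φ = -7.4°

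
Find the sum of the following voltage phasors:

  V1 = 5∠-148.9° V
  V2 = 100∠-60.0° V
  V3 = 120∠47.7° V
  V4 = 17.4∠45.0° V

Step 1 — Convert each phasor to rectangular form:
  V1 = 5·(cos(-148.9°) + j·sin(-148.9°)) = -4.281 - j2.583 V
  V2 = 100·(cos(-60.0°) + j·sin(-60.0°)) = 50 - j86.6 V
  V3 = 120·(cos(47.7°) + j·sin(47.7°)) = 80.76 + j88.76 V
  V4 = 17.4·(cos(45.0°) + j·sin(45.0°)) = 12.3 + j12.3 V
Step 2 — Sum components: V_total = 138.8 + j11.87 V.
Step 3 — Convert to polar: |V_total| = 139.3 V, ∠V_total = 4.9°.

V_total = 139.3∠4.9° V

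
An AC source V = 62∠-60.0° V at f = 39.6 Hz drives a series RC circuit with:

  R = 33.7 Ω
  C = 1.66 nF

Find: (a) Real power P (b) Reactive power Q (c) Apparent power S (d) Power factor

Step 1 — Angular frequency: ω = 2π·f = 2π·39.6 = 248.8 rad/s.
Step 2 — Component impedances:
  R: Z = R = 33.7 Ω
  C: Z = 1/(jωC) = -j/(ω·C) = 0 - j2.421e+06 Ω
Step 3 — Series combination: Z_total = R + C = 33.7 - j2.421e+06 Ω = 2.421e+06∠-90.0° Ω.
Step 4 — Source phasor: V = 62∠-60.0° V = 31 - j53.69 V.
Step 5 — Current: I = V / Z = 2.218e-05 + j1.28e-05 A = 2.561e-05∠30.0° A.
Step 6 — Complex power: S = V·I* = 2.21e-08 - j0.001588 VA.
Step 7 — Real power: P = Re(S) = 2.21e-08 W.
Step 8 — Reactive power: Q = Im(S) = -0.001588 VAR.
Step 9 — Apparent power: |S| = 0.001588 VA.
Step 10 — Power factor: PF = P/|S| = 1.392e-05 (leading).

(a) P = 2.21e-08 W  (b) Q = -0.001588 VAR  (c) S = 0.001588 VA  (d) PF = 1.392e-05 (leading)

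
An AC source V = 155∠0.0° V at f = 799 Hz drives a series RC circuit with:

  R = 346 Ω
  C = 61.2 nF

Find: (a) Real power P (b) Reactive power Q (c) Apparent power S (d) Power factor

Step 1 — Angular frequency: ω = 2π·f = 2π·799 = 5020 rad/s.
Step 2 — Component impedances:
  R: Z = R = 346 Ω
  C: Z = 1/(jωC) = -j/(ω·C) = 0 - j3255 Ω
Step 3 — Series combination: Z_total = R + C = 346 - j3255 Ω = 3273∠-83.9° Ω.
Step 4 — Source phasor: V = 155∠0.0° V = 155 V.
Step 5 — Current: I = V / Z = 0.005006 + j0.04709 A = 0.04736∠83.9° A.
Step 6 — Complex power: S = V·I* = 0.7759 - j7.299 VA.
Step 7 — Real power: P = Re(S) = 0.7759 W.
Step 8 — Reactive power: Q = Im(S) = -7.299 VAR.
Step 9 — Apparent power: |S| = 7.34 VA.
Step 10 — Power factor: PF = P/|S| = 0.1057 (leading).

(a) P = 0.7759 W  (b) Q = -7.299 VAR  (c) S = 7.34 VA  (d) PF = 0.1057 (leading)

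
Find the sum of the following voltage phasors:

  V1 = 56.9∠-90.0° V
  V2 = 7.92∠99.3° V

Step 1 — Convert each phasor to rectangular form:
  V1 = 56.9·(cos(-90.0°) + j·sin(-90.0°)) = 0 - j56.9 V
  V2 = 7.92·(cos(99.3°) + j·sin(99.3°)) = -1.28 + j7.816 V
Step 2 — Sum components: V_total = -1.28 - j49.08 V.
Step 3 — Convert to polar: |V_total| = 49.1 V, ∠V_total = -91.5°.

V_total = 49.1∠-91.5° V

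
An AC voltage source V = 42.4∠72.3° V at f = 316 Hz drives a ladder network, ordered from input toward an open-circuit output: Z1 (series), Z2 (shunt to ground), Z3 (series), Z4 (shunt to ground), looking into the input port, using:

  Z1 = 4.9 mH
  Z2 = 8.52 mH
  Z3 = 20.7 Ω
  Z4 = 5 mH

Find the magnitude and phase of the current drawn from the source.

Step 1 — Angular frequency: ω = 2π·f = 2π·316 = 1985 rad/s.
Step 2 — Component impedances:
  Z1: Z = jωL = j·1985·0.0049 = 0 + j9.729 Ω
  Z2: Z = jωL = j·1985·0.00852 = 0 + j16.92 Ω
  Z3: Z = R = 20.7 Ω
  Z4: Z = jωL = j·1985·0.005 = 0 + j9.927 Ω
Step 3 — Ladder network (open output): work backward from the far end, alternating series and parallel combinations. Z_in = 5.155 + j19.96 Ω = 20.62∠75.5° Ω.
Step 4 — Source phasor: V = 42.4∠72.3° V = 12.89 + j40.39 V.
Step 5 — Ohm's law: I = V / Z_total = (12.89 + j40.39) / (5.155 + j19.96) = 2.054 - j0.1155 A.
Step 6 — Convert to polar: |I| = 2.057 A, ∠I = -3.2°.

I = 2.057∠-3.2° A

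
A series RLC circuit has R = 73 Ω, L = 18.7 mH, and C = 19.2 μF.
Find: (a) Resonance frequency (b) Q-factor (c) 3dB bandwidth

Step 1 — Resonance: ω₀ = 1/√(LC) = 1/√(0.0187·1.92e-05) = 1669 rad/s.
Step 2 — f₀ = ω₀/(2π) = 265.6 Hz.
Step 3 — Series Q: Q = ω₀L/R = 1669·0.0187/73 = 0.4275.
Step 4 — Bandwidth: Δω = ω₀/Q = 3904 rad/s; BW = Δω/(2π) = 621.3 Hz.

(a) f₀ = 265.6 Hz  (b) Q = 0.4275  (c) BW = 621.3 Hz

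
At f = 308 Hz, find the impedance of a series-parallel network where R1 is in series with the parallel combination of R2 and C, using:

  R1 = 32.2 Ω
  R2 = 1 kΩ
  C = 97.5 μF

Step 1 — Angular frequency: ω = 2π·f = 2π·308 = 1935 rad/s.
Step 2 — Component impedances:
  R1: Z = R = 32.2 Ω
  R2: Z = R = 1000 Ω
  C: Z = 1/(jωC) = -j/(ω·C) = 0 - j5.3 Ω
Step 3 — Parallel branch: R2 || C = 1/(1/R2 + 1/C) = 0.02809 - j5.3 Ω.
Step 4 — Series with R1: Z_total = R1 + (R2 || C) = 32.23 - j5.3 Ω = 32.66∠-9.3° Ω.

Z = 32.23 - j5.3 Ω = 32.66∠-9.3° Ω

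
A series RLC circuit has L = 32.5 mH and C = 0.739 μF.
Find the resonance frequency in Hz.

Step 1 — Resonance condition Im(Z)=0 gives ω₀ = 1/√(LC).
Step 2 — ω₀ = 1/√(0.0325·7.39e-07) = 6453 rad/s.
Step 3 — f₀ = ω₀/(2π) = 1027 Hz.

f₀ = 1027 Hz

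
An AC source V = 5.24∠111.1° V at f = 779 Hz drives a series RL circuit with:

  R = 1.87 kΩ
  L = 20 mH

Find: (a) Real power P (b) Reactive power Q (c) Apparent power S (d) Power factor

Step 1 — Angular frequency: ω = 2π·f = 2π·779 = 4895 rad/s.
Step 2 — Component impedances:
  R: Z = R = 1870 Ω
  L: Z = jωL = j·4895·0.02 = 0 + j97.89 Ω
Step 3 — Series combination: Z_total = R + L = 1870 + j97.89 Ω = 1873∠3.0° Ω.
Step 4 — Source phasor: V = 5.24∠111.1° V = -1.886 + j4.889 V.
Step 5 — Current: I = V / Z = -0.0008695 + j0.00266 A = 0.002798∠108.1° A.
Step 6 — Complex power: S = V·I* = 0.01464 + j0.0007665 VA.
Step 7 — Real power: P = Re(S) = 0.01464 W.
Step 8 — Reactive power: Q = Im(S) = 0.0007665 VAR.
Step 9 — Apparent power: |S| = 0.01466 VA.
Step 10 — Power factor: PF = P/|S| = 0.9986 (lagging).

(a) P = 0.01464 W  (b) Q = 0.0007665 VAR  (c) S = 0.01466 VA  (d) PF = 0.9986 (lagging)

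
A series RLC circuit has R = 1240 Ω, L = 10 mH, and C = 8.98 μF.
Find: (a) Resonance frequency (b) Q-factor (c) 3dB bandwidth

Step 1 — Resonance condition Im(Z)=0 gives ω₀ = 1/√(LC).
Step 2 — ω₀ = 1/√(0.01·8.98e-06) = 3337 rad/s.
Step 3 — f₀ = ω₀/(2π) = 531.1 Hz.
Step 4 — Series Q: Q = ω₀L/R = 3337·0.01/1240 = 0.02691.
Step 5 — 3dB bandwidth: Δω = ω₀/Q = 1.24e+05 rad/s; BW = Δω/(2π) = 1.974e+04 Hz.

(a) f₀ = 531.1 Hz  (b) Q = 0.02691  (c) BW = 1.974e+04 Hz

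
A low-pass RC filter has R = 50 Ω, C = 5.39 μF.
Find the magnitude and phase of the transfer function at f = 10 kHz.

Step 1 — Angular frequency: ω = 2π·1e+04 = 6.283e+04 rad/s.
Step 2 — Transfer function: H(jω) = 1/(1 + jωRC).
Step 3 — Denominator: 1 + jωRC = 1 + j·6.283e+04·50·5.39e-06 = 1 + j16.93.
Step 4 — H = 0.003475 - j0.05885.
Step 5 — Magnitude: |H| = 0.05895 (-24.6 dB); phase: φ = -86.6°.

|H| = 0.05895 (-24.6 dB), φ = -86.6°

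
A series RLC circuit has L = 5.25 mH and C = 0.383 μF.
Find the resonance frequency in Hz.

Step 1 — Resonance condition Im(Z)=0 gives ω₀ = 1/√(LC).
Step 2 — ω₀ = 1/√(0.00525·3.83e-07) = 2.23e+04 rad/s.
Step 3 — f₀ = ω₀/(2π) = 3549 Hz.

f₀ = 3549 Hz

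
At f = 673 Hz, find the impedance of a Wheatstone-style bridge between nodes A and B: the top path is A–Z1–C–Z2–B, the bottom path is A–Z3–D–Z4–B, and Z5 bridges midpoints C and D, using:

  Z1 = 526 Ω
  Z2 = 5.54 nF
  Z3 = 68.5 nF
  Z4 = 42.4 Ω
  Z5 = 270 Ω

Step 1 — Angular frequency: ω = 2π·f = 2π·673 = 4229 rad/s.
Step 2 — Component impedances:
  Z1: Z = R = 526 Ω
  Z2: Z = 1/(jωC) = -j/(ω·C) = 0 - j4.269e+04 Ω
  Z3: Z = 1/(jωC) = -j/(ω·C) = 0 - j3452 Ω
  Z4: Z = R = 42.4 Ω
  Z5: Z = R = 270 Ω
Step 3 — Bridge requires nodal analysis (the Z5 bridge couples midpoints C and D, so the two paths cannot be reduced to a simple series/parallel combination). Setting node B to ground and injecting 1 A at node A, the 3-node admittance system at A, C, D solves to V_A = Z_AB = 797.4 - j176.3 Ω = 816.6∠-12.5° Ω.

Z = 797.4 - j176.3 Ω = 816.6∠-12.5° Ω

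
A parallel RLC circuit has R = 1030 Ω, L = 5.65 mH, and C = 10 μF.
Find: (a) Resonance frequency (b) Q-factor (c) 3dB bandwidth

Step 1 — Resonance: ω₀ = 1/√(LC) = 1/√(0.00565·1e-05) = 4207 rad/s.
Step 2 — f₀ = ω₀/(2π) = 669.6 Hz.
Step 3 — Parallel Q: Q = R/(ω₀L) = 1030/(4207·0.00565) = 43.33.
Step 4 — Bandwidth: Δω = ω₀/Q = 97.09 rad/s; BW = Δω/(2π) = 15.45 Hz.

(a) f₀ = 669.6 Hz  (b) Q = 43.33  (c) BW = 15.45 Hz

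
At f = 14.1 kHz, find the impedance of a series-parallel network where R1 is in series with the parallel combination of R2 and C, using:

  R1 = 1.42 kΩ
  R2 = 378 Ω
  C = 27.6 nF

Step 1 — Angular frequency: ω = 2π·f = 2π·1.41e+04 = 8.859e+04 rad/s.
Step 2 — Component impedances:
  R1: Z = R = 1420 Ω
  R2: Z = R = 378 Ω
  C: Z = 1/(jωC) = -j/(ω·C) = 0 - j409 Ω
Step 3 — Parallel branch: R2 || C = 1/(1/R2 + 1/C) = 203.9 - j188.4 Ω.
Step 4 — Series with R1: Z_total = R1 + (R2 || C) = 1624 - j188.4 Ω = 1635∠-6.6° Ω.

Z = 1624 - j188.4 Ω = 1635∠-6.6° Ω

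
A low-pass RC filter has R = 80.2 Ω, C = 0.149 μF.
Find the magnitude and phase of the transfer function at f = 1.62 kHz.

Step 1 — Angular frequency: ω = 2π·1620 = 1.018e+04 rad/s.
Step 2 — Transfer function: H(jω) = 1/(1 + jωRC).
Step 3 — Denominator: 1 + jωRC = 1 + j·1.018e+04·80.2·1.49e-07 = 1 + j0.1216.
Step 4 — H = 0.9854 - j0.1199.
Step 5 — Magnitude: |H| = 0.9927 (-0.1 dB); phase: φ = -6.9°.

|H| = 0.9927 (-0.1 dB), φ = -6.9°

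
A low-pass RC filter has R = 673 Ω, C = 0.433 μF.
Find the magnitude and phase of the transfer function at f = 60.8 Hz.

Step 1 — Angular frequency: ω = 2π·60.8 = 382 rad/s.
Step 2 — Transfer function: H(jω) = 1/(1 + jωRC).
Step 3 — Denominator: 1 + jωRC = 1 + j·382·673·4.33e-07 = 1 + j0.1113.
Step 4 — H = 0.9878 - j0.11.
Step 5 — Magnitude: |H| = 0.9939 (-0.1 dB); phase: φ = -6.4°.

|H| = 0.9939 (-0.1 dB), φ = -6.4°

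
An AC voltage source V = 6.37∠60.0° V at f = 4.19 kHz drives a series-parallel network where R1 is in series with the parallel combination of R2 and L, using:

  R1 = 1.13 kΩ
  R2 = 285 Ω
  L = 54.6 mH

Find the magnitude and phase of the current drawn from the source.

Step 1 — Angular frequency: ω = 2π·f = 2π·4190 = 2.633e+04 rad/s.
Step 2 — Component impedances:
  R1: Z = R = 1130 Ω
  R2: Z = R = 285 Ω
  L: Z = jωL = j·2.633e+04·0.0546 = 0 + j1437 Ω
Step 3 — Parallel branch: R2 || L = 1/(1/R2 + 1/L) = 274.2 + j54.37 Ω.
Step 4 — Series with R1: Z_total = R1 + (R2 || L) = 1404 + j54.37 Ω = 1405∠2.2° Ω.
Step 5 — Source phasor: V = 6.37∠60.0° V = 3.185 + j5.517 V.
Step 6 — Ohm's law: I = V / Z_total = (3.185 + j5.517) / (1404 + j54.37) = 0.002417 + j0.003835 A.
Step 7 — Convert to polar: |I| = 0.004533 A, ∠I = 57.8°.

I = 0.004533∠57.8° A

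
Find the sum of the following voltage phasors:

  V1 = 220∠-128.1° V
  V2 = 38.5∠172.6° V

Step 1 — Convert each phasor to rectangular form:
  V1 = 220·(cos(-128.1°) + j·sin(-128.1°)) = -135.7 - j173.1 V
  V2 = 38.5·(cos(172.6°) + j·sin(172.6°)) = -38.18 + j4.959 V
Step 2 — Sum components: V_total = -173.9 - j168.2 V.
Step 3 — Convert to polar: |V_total| = 241.9 V, ∠V_total = -136.0°.

V_total = 241.9∠-136.0° V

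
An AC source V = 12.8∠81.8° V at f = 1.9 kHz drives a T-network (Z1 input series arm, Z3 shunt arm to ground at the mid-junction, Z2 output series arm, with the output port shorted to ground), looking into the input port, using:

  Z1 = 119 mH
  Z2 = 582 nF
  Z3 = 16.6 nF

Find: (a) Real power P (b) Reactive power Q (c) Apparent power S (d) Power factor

Step 1 — Angular frequency: ω = 2π·f = 2π·1900 = 1.194e+04 rad/s.
Step 2 — Component impedances:
  Z1: Z = jωL = j·1.194e+04·0.119 = 0 + j1421 Ω
  Z2: Z = 1/(jωC) = -j/(ω·C) = 0 - j143.9 Ω
  Z3: Z = 1/(jωC) = -j/(ω·C) = 0 - j5046 Ω
Step 3 — With the output port shorted to ground, the output series arm Z2 runs from the junction to ground; the shunt arm Z3 also runs from the junction to ground. They appear in parallel: Z3 || Z2 = 0 - j139.9 Ω.
Step 4 — Series with input arm Z1: Z_in = Z1 + (Z3 || Z2) = 0 + j1281 Ω = 1281∠90.0° Ω.
Step 5 — Source phasor: V = 12.8∠81.8° V = 1.826 + j12.67 V.
Step 6 — Current: I = V / Z = 0.009892 - j0.001426 A = 0.009995∠-8.2° A.
Step 7 — Complex power: S = V·I* = 0 + j0.1279 VA.
Step 8 — Real power: P = Re(S) = 0 W.
Step 9 — Reactive power: Q = Im(S) = 0.1279 VAR.
Step 10 — Apparent power: |S| = 0.1279 VA.
Step 11 — Power factor: PF = P/|S| = 0 (lagging).

(a) P = 0 W  (b) Q = 0.1279 VAR  (c) S = 0.1279 VA  (d) PF = 0 (lagging)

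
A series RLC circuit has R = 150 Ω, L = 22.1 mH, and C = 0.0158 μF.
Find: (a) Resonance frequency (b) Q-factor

Step 1 — Resonance condition Im(Z)=0 gives ω₀ = 1/√(LC).
Step 2 — ω₀ = 1/√(0.0221·1.58e-08) = 5.351e+04 rad/s.
Step 3 — f₀ = ω₀/(2π) = 8517 Hz.
Step 4 — Series Q: Q = ω₀L/R = 5.351e+04·0.0221/150 = 7.885.

(a) f₀ = 8517 Hz  (b) Q = 7.885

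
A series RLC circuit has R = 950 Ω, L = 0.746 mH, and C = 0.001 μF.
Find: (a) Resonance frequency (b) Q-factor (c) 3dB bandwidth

Step 1 — Resonance: ω₀ = 1/√(LC) = 1/√(0.000746·1e-09) = 1.158e+06 rad/s.
Step 2 — f₀ = ω₀/(2π) = 1.843e+05 Hz.
Step 3 — Series Q: Q = ω₀L/R = 1.158e+06·0.000746/950 = 0.9092.
Step 4 — Bandwidth: Δω = ω₀/Q = 1.273e+06 rad/s; BW = Δω/(2π) = 2.027e+05 Hz.

(a) f₀ = 1.843e+05 Hz  (b) Q = 0.9092  (c) BW = 2.027e+05 Hz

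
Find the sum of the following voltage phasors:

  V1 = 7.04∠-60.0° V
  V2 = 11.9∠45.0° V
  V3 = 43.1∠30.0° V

Step 1 — Convert each phasor to rectangular form:
  V1 = 7.04·(cos(-60.0°) + j·sin(-60.0°)) = 3.52 - j6.097 V
  V2 = 11.9·(cos(45.0°) + j·sin(45.0°)) = 8.415 + j8.415 V
  V3 = 43.1·(cos(30.0°) + j·sin(30.0°)) = 37.33 + j21.55 V
Step 2 — Sum components: V_total = 49.26 + j23.87 V.
Step 3 — Convert to polar: |V_total| = 54.74 V, ∠V_total = 25.9°.

V_total = 54.74∠25.9° V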